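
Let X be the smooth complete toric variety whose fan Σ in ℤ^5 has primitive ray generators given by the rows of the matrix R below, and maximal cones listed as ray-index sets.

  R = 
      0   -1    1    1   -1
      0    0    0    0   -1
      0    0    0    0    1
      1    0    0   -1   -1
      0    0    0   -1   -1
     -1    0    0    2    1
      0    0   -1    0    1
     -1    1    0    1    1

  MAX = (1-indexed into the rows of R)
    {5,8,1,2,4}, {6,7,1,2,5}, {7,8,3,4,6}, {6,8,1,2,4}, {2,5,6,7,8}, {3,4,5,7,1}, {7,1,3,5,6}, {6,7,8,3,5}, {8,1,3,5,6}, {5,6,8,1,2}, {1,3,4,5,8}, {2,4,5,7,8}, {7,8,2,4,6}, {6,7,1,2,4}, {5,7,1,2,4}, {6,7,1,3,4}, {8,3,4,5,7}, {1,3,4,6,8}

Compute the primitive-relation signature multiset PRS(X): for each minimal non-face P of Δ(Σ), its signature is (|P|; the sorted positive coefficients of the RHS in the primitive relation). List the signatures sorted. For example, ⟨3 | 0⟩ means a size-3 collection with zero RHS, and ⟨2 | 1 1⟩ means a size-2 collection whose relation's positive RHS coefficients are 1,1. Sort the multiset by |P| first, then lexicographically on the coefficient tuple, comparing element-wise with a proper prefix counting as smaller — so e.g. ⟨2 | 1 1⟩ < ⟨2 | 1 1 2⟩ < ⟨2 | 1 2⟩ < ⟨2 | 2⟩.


3 collections generate NE(X_Σ); each relation:

  P={2,3}:  v_{2} + v_{3} = 0  ⟹  sig = ⟨2 | 0⟩
  P={1,7,8}:  v_{1} + v_{7} + v_{8} = v_{6}  ⟹  sig = ⟨3 | 1⟩
  P={4,5,6}:  v_{4} + v_{5} + v_{6} = v_{2}  ⟹  sig = ⟨3 | 1⟩

Hence PRS(X_Σ) =
    |P|=2: 1 collection, coeffs ()
    |P|=3: 2 collections, coeffs (1), (1)


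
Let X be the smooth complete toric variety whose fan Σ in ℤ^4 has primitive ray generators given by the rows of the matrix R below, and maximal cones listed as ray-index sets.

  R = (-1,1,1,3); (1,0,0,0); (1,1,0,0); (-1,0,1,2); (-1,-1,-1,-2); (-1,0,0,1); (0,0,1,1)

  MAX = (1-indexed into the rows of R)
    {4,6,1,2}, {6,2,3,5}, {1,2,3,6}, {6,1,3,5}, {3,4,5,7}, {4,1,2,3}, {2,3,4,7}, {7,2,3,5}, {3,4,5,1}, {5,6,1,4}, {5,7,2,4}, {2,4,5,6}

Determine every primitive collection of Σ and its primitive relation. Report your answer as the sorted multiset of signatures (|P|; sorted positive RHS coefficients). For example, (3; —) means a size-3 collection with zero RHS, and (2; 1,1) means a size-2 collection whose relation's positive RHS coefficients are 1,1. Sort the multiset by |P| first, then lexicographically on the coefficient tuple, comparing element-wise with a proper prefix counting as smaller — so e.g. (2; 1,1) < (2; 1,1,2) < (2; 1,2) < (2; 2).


The 5 primitive collections of Σ (r=7, n=4):

  • {6,7}:  v_{6} + v_{7} = v_{4}  ⟹  sig = (2; 1)
  • {1,7}:  v_{1} + v_{7} = v_{3} + 2·v_{4}  ⟹  sig = (2; 1,2)
  • {1,2,5}:  v_{1} + v_{2} + v_{5} = v_{6}  ⟹  sig = (3; 1)
  • {3,4,6}:  v_{3} + v_{4} + v_{6} = v_{1}  ⟹  sig = (3; 1)
  • {2,3,4,5}:  v_{2} + v_{3} + v_{4} + v_{5} = 0  ⟹  sig = (4; —)

Hence PRS(X_Σ) =
    (2; 1)
    (2; 1,2)
    (3; 1)
    (3; 1)
    (4; —)


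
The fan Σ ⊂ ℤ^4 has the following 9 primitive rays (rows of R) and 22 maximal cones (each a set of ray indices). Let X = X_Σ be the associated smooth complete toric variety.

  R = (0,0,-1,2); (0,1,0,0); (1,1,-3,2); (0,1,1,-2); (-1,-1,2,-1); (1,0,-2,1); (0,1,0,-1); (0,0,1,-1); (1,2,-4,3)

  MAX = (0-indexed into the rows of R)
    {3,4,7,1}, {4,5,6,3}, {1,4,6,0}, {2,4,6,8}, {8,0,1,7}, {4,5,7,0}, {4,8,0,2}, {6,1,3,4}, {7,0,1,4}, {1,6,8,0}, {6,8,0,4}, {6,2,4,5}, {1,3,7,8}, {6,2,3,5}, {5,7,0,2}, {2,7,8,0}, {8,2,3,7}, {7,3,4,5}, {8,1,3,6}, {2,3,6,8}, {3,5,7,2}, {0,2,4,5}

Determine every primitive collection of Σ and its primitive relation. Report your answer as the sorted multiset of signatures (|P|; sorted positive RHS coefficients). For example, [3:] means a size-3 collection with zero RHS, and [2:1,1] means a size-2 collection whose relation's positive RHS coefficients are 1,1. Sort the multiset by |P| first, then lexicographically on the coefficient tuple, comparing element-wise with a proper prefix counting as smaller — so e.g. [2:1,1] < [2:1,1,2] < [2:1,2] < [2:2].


|primitive collections| = 12. Relations:

  P = {0,3}:  v_{0} + v_{3} = v_{1}  so sig = [2:1]
  P = {6,7}:  v_{6} + v_{7} = v_{3}  so sig = [2:1]
  P = {1,2}:  v_{1} + v_{2} = v_{7} + v_{8}  so sig = [2:1,1]
  P = {1,5}:  v_{1} + v_{5} = v_{2} + v_{7}  so sig = [2:1,1]
  P = {5,8}:  v_{5} + v_{8} = 2·v_{2}  so sig = [2:2]
  P = {2,4,7}:  v_{2} + v_{4} + v_{7} = 0  so sig = [3:]
  P = {0,2,6}:  v_{0} + v_{2} + v_{6} = v_{8}  so sig = [3:1]
  P = {0,5,6}:  v_{0} + v_{5} + v_{6} = v_{2}  so sig = [3:1]
  P = {2,3,4}:  v_{2} + v_{3} + v_{4} = v_{6}  so sig = [3:1]
  P = {4,7,8}:  v_{4} + v_{7} + v_{8} = v_{0} + v_{6}  so sig = [3:1,1]
  P = {3,4,8}:  v_{3} + v_{4} + v_{8} = v_{0} + 2·v_{6}  so sig = [3:1,2]
  P = {1,4,8}:  v_{1} + v_{4} + v_{8} = 2·v_{0} + 2·v_{6}  so sig = [3:2,2]

Signatures (|P|; sorted positive RHS coefficients), sorted:
{ [2:1] ×2,  [2:1,1] ×2,  [2:2],  [3:],  [3:1] ×3,  [3:1,1],  [3:1,2],  [3:2,2] }


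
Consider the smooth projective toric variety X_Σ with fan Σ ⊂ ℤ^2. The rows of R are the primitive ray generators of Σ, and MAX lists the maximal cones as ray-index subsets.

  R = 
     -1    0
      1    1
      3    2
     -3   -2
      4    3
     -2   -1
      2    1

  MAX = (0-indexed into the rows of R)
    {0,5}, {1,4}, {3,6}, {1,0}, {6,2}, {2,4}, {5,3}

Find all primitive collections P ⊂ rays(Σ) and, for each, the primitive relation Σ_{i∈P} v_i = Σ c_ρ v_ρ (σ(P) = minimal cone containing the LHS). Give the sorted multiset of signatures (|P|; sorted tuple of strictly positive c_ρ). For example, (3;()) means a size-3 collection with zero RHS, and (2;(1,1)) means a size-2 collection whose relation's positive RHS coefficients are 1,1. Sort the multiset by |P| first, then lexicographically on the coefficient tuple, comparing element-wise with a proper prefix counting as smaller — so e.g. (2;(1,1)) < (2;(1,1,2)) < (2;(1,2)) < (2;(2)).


Δ(Σ) — 7 vertices, 14 min non-faces:

  P = {2,3}:  v_{2} + v_{3} = 0 ; sig = (2;())
  P = {5,6}:  v_{5} + v_{6} = 0 ; sig = (2;())
  P = {0,6}:  v_{0} + v_{6} = v_{1} ; sig = (2;(1))
  P = {1,2}:  v_{1} + v_{2} = v_{4} ; sig = (2;(1))
  P = {1,3}:  v_{1} + v_{3} = v_{5} ; sig = (2;(1))
  P = {1,5}:  v_{1} + v_{5} = v_{0} ; sig = (2;(1))
  P = {1,6}:  v_{1} + v_{6} = v_{2} ; sig = (2;(1))
  P = {2,5}:  v_{2} + v_{5} = v_{1} ; sig = (2;(1))
  P = {3,4}:  v_{3} + v_{4} = v_{1} ; sig = (2;(1))
  P = {0,2}:  v_{0} + v_{2} = 2·v_{1} ; sig = (2;(2))
  P = {0,3}:  v_{0} + v_{3} = 2·v_{5} ; sig = (2;(2))
  P = {4,5}:  v_{4} + v_{5} = 2·v_{1} ; sig = (2;(2))
  P = {4,6}:  v_{4} + v_{6} = 2·v_{2} ; sig = (2;(2))
  P = {0,4}:  v_{0} + v_{4} = 3·v_{1} ; sig = (2;(3))

Hence PRS(X_Σ) =
{ (2;()) ×2,  (2;(1)) ×7,  (2;(2)) ×4,  (2;(3)) }


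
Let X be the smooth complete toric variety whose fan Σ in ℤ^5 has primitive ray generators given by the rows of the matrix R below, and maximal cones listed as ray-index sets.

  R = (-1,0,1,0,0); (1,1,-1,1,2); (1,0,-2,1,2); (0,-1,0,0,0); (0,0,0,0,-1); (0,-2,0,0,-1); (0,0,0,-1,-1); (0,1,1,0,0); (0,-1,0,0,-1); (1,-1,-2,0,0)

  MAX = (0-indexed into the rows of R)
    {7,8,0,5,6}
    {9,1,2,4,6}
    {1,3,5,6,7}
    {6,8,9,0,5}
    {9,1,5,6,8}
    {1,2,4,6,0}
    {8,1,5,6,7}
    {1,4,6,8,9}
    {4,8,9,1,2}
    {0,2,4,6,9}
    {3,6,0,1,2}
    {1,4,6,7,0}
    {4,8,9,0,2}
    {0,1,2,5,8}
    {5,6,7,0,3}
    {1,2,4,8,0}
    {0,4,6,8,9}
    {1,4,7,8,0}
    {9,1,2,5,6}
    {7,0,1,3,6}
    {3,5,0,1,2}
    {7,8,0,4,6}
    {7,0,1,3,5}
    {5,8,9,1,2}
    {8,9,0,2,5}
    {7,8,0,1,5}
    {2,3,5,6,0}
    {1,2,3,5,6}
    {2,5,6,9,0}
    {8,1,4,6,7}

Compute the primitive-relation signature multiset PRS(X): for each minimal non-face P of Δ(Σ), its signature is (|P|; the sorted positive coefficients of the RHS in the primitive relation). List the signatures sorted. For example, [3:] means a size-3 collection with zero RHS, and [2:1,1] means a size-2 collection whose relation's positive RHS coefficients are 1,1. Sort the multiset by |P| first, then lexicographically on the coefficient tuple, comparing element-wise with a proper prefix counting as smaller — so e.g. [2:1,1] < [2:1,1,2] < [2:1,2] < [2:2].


|primitive collections| = 10. Relations:

  P={2,7}:  v_{2} + v_{7} = v_{1}  ⟹  sig = [2:1]
  P={3,4}:  v_{3} + v_{4} = v_{8}  ⟹  sig = [2:1]
  P={3,8}:  v_{3} + v_{8} = v_{5}  ⟹  sig = [2:1]
  P={3,9}:  v_{3} + v_{9} = v_{2} + v_{5} + v_{6}  ⟹  sig = [2:1,1,1]
  P={7,9}:  v_{7} + v_{9} = v_{1} + v_{6} + v_{8}  ⟹  sig = [2:1,1,1]
  P={4,5}:  v_{4} + v_{5} = 2·v_{8}  ⟹  sig = [2:2]
  P={0,1,9}:  v_{0} + v_{1} + v_{9} = v_{2}  ⟹  sig = [3:1]
  P={2,6,8}:  v_{2} + v_{6} + v_{8} = v_{9}  ⟹  sig = [3:1]
  P={0,1,6,8}:  v_{0} + v_{1} + v_{6} + v_{8} = 0  ⟹  sig = [4:]
  P={0,1,5,6}:  v_{0} + v_{1} + v_{5} + v_{6} = v_{3}  ⟹  sig = [4:1]

Hence PRS(X_Σ) =
{ [2:1] ×3,  [2:1,1,1] ×2,  [2:2],  [3:1] ×2,  [4:],  [4:1] }


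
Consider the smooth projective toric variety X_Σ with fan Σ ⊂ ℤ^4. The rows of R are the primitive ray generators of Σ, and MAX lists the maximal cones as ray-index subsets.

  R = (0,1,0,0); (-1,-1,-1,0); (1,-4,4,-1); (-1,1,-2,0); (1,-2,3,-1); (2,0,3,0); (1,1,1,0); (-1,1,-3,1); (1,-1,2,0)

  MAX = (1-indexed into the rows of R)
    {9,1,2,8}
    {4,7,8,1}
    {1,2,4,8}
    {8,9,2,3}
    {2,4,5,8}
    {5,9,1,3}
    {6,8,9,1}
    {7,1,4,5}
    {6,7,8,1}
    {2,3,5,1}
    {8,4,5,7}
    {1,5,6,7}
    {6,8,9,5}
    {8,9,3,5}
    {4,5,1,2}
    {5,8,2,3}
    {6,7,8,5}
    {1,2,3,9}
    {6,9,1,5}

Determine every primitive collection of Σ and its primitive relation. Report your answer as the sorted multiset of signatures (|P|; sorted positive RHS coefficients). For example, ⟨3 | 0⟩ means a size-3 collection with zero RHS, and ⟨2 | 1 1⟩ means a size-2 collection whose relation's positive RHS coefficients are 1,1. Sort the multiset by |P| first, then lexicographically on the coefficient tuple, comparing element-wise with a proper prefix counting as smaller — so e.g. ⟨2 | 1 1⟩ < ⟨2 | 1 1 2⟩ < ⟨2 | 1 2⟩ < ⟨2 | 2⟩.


11 minimal non-faces of Δ(Σ) (on 9 rays):

  • {2,7}:  v_{2} + v_{7} = 0 ; sig = ⟨2 | 0⟩
  • {4,9}:  v_{4} + v_{9} = 0 ; sig = ⟨2 | 0⟩
  • {2,6}:  v_{2} + v_{6} = v_{9} ; sig = ⟨2 | 1⟩
  • {4,6}:  v_{4} + v_{6} = v_{7} ; sig = ⟨2 | 1⟩
  • {7,9}:  v_{7} + v_{9} = v_{6} ; sig = ⟨2 | 1⟩
  • {3,4}:  v_{3} + v_{4} = v_{2} + v_{5} ; sig = ⟨2 | 1 1⟩
  • {3,7}:  v_{3} + v_{7} = v_{5} + v_{9} ; sig = ⟨2 | 1 1⟩
  • {3,6}:  v_{3} + v_{6} = v_{5} + 2·v_{9} ; sig = ⟨2 | 1 2⟩
  • {1,5,8}:  v_{1} + v_{5} + v_{8} = 0 ; sig = ⟨3 | 0⟩
  • {2,5,9}:  v_{2} + v_{5} + v_{9} = v_{3} ; sig = ⟨3 | 1⟩
  • {1,3,8}:  v_{1} + v_{3} + v_{8} = v_{2} + v_{9} ; sig = ⟨3 | 1 1⟩

Hence PRS(X_Σ) =
[⟨2 | 0⟩, ⟨2 | 0⟩, ⟨2 | 1⟩, ⟨2 | 1⟩, ⟨2 | 1⟩, ⟨2 | 1 1⟩, ⟨2 | 1 1⟩, ⟨2 | 1 2⟩, ⟨3 | 0⟩, ⟨3 | 1⟩, ⟨3 | 1 1⟩]


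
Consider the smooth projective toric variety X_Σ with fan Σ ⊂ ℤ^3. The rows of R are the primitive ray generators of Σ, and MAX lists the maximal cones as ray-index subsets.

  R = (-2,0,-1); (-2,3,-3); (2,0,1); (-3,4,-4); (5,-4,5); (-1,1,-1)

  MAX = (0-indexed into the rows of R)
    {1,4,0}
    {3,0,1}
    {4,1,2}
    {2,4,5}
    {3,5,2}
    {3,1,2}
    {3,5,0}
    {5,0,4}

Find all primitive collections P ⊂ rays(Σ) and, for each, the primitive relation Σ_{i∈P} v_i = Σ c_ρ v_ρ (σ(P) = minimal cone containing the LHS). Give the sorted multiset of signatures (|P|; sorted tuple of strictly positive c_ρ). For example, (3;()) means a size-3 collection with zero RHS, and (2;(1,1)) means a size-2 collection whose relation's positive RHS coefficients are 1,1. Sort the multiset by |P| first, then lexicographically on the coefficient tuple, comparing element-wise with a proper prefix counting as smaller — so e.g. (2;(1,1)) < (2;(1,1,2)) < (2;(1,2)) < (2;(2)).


Primitive collections (3):

  {0,2}:  v_{0} + v_{2} = 0 ; sig = (2;())
  {1,5}:  v_{1} + v_{5} = v_{3} ; sig = (2;(1))
  {3,4}:  v_{3} + v_{4} = v_{2} ; sig = (2;(1))

Sorted signature multiset PRS(X):
    |P|=2: 3 collections, coeffs (), (1), (1)


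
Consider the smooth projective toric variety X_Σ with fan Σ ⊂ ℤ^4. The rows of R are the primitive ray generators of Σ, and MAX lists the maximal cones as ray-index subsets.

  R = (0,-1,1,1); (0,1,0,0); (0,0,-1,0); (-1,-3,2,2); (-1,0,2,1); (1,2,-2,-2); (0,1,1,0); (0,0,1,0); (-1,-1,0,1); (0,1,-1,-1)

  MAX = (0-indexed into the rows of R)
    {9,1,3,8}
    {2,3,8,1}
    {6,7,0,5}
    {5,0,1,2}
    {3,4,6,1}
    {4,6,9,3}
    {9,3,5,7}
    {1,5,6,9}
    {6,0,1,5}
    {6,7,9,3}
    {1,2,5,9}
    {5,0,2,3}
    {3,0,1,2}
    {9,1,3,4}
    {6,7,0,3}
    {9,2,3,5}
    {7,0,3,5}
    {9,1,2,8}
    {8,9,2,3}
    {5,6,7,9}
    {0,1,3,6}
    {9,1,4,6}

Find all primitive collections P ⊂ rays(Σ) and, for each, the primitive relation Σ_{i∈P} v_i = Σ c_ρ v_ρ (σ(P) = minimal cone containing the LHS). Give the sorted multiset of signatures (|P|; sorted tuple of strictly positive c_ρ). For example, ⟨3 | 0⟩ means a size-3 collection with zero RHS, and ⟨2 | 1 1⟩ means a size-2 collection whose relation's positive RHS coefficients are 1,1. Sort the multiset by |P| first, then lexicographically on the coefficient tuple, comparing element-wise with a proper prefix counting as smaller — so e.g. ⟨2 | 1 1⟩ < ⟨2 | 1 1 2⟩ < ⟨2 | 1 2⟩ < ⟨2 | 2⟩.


17 collections generate NE(X_Σ); each relation:

  P={0,9}:  v_{0} + v_{9} = 0 ; sig = ⟨2 | 0⟩
  P={2,7}:  v_{2} + v_{7} = 0 ; sig = ⟨2 | 0⟩
  P={1,7}:  v_{1} + v_{7} = v_{6} ; sig = ⟨2 | 1⟩
  P={2,6}:  v_{2} + v_{6} = v_{1} ; sig = ⟨2 | 1⟩
  P={4,5}:  v_{4} + v_{5} = v_{6} + v_{9} ; sig = ⟨2 | 1 1⟩
  P={5,8}:  v_{5} + v_{8} = v_{2} + v_{9} ; sig = ⟨2 | 1 1⟩
  P={0,4}:  v_{0} + v_{4} = v_{1} + v_{3} + v_{6} ; sig = ⟨2 | 1 1 1⟩
  P={0,8}:  v_{0} + v_{8} = v_{1} + v_{2} + v_{3} ; sig = ⟨2 | 1 1 1⟩
  P={7,8}:  v_{7} + v_{8} = v_{1} + v_{3} + v_{9} ; sig = ⟨2 | 1 1 1⟩
  P={2,4}:  v_{2} + v_{4} = 2·v_{1} + v_{3} + v_{9} ; sig = ⟨2 | 1 1 2⟩
  P={4,7}:  v_{4} + v_{7} = v_{3} + 2·v_{6} + v_{9} ; sig = ⟨2 | 1 1 2⟩
  P={6,8}:  v_{6} + v_{8} = 2·v_{1} + v_{3} + v_{9} ; sig = ⟨2 | 1 1 2⟩
  P={4,8}:  v_{4} + v_{8} = 3·v_{1} + 2·v_{3} + 2·v_{9} ; sig = ⟨2 | 2 2 3⟩
  P={1,3,5}:  v_{1} + v_{3} + v_{5} = 0 ; sig = ⟨3 | 0⟩
  P={3,5,6}:  v_{3} + v_{5} + v_{6} = v_{7} ; sig = ⟨3 | 1⟩
  P={1,2,3,9}:  v_{1} + v_{2} + v_{3} + v_{9} = v_{8} ; sig = ⟨4 | 1⟩
  P={1,3,6,9}:  v_{1} + v_{3} + v_{6} + v_{9} = v_{4} ; sig = ⟨4 | 1⟩

Sorted signature multiset PRS(X):
    |P|=2: 13 collections, coeffs (), (), (1), (1), (1,1), (1,1), (1,1,1), (1,1,1), (1,1,1), (1,1,2), (1,1,2), (1,1,2), (2,2,3)
    |P|=3: 2 collections, coeffs (), (1)
    |P|=4: 2 collections, coeffs (1), (1)


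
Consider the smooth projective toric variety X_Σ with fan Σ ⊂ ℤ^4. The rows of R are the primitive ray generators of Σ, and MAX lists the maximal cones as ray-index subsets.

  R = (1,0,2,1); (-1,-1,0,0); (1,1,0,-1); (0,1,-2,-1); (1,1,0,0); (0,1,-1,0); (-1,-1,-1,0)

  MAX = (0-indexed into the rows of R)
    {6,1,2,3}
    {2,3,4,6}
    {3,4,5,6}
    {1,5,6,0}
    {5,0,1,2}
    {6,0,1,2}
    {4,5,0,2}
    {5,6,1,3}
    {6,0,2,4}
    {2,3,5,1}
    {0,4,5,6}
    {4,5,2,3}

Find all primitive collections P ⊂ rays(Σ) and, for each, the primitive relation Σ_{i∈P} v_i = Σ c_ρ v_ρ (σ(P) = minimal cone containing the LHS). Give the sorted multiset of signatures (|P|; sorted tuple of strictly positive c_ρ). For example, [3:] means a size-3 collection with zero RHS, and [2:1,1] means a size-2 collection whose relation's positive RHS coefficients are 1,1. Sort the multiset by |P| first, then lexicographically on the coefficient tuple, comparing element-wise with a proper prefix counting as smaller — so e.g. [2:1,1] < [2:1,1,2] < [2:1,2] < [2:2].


Primitive collections (3):

  P={1,4}:  v_{1} + v_{4} = 0  →  sig = [2:]
  P={0,3}:  v_{0} + v_{3} = v_{4}  →  sig = [2:1]
  P={2,5,6}:  v_{2} + v_{5} + v_{6} = v_{3}  →  sig = [3:1]

Sorted signature multiset PRS(X):
{ [2:],  [2:1],  [3:1] }


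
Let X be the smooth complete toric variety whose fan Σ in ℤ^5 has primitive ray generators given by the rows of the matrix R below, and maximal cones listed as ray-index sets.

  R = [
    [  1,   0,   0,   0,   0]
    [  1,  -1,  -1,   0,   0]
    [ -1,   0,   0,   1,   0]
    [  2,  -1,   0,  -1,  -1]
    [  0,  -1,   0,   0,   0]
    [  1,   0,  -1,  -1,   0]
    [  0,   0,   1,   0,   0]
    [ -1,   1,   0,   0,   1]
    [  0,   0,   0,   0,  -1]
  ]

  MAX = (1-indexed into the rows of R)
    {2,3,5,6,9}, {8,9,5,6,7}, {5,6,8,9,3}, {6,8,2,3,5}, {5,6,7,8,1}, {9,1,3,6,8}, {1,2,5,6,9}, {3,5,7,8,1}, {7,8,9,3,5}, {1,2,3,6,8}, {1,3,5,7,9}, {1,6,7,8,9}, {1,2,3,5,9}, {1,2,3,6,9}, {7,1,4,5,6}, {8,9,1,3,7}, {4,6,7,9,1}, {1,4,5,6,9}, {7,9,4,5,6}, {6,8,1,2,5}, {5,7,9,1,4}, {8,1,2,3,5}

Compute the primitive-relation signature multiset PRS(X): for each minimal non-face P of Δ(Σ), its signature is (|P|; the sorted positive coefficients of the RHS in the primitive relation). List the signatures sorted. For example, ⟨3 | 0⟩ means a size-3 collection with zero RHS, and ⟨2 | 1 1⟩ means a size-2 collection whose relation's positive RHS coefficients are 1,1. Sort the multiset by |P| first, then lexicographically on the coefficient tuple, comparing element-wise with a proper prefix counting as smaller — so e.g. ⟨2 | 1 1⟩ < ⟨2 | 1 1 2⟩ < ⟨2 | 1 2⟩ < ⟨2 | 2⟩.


9 minimal non-faces of Δ(Σ) (on 9 rays):

  {2,7}:  v_{2} + v_{7} = v_{1} + v_{5}  so sig = ⟨2 | 1 1⟩
  {4,8}:  v_{4} + v_{8} = v_{6} + v_{7}  so sig = ⟨2 | 1 1⟩
  {3,4}:  v_{3} + v_{4} = v_{1} + v_{5} + v_{9}  so sig = ⟨2 | 1 1 1⟩
  {2,4}:  v_{2} + v_{4} = 2·v_{1} + 2·v_{5} + v_{6} + v_{9}  so sig = ⟨2 | 1 1 2 2⟩
  {3,6,7}:  v_{3} + v_{6} + v_{7} = 0  so sig = ⟨3 | 0⟩
  {2,8,9}:  v_{2} + v_{8} + v_{9} = v_{3} + v_{6}  so sig = ⟨3 | 1 1⟩
  {1,5,8,9}:  v_{1} + v_{5} + v_{8} + v_{9} = 0  so sig = ⟨4 | 0⟩
  {1,3,5,6}:  v_{1} + v_{3} + v_{5} + v_{6} = v_{2}  so sig = ⟨4 | 1⟩
  {1,5,6,7,9}:  v_{1} + v_{5} + v_{6} + v_{7} + v_{9} = v_{4}  so sig = ⟨5 | 1⟩

Sorted signature multiset PRS(X):
    ⟨2 | 1 1⟩
    ⟨2 | 1 1⟩
    ⟨2 | 1 1 1⟩
    ⟨2 | 1 1 2 2⟩
    ⟨3 | 0⟩
    ⟨3 | 1 1⟩
    ⟨4 | 0⟩
    ⟨4 | 1⟩
    ⟨5 | 1⟩


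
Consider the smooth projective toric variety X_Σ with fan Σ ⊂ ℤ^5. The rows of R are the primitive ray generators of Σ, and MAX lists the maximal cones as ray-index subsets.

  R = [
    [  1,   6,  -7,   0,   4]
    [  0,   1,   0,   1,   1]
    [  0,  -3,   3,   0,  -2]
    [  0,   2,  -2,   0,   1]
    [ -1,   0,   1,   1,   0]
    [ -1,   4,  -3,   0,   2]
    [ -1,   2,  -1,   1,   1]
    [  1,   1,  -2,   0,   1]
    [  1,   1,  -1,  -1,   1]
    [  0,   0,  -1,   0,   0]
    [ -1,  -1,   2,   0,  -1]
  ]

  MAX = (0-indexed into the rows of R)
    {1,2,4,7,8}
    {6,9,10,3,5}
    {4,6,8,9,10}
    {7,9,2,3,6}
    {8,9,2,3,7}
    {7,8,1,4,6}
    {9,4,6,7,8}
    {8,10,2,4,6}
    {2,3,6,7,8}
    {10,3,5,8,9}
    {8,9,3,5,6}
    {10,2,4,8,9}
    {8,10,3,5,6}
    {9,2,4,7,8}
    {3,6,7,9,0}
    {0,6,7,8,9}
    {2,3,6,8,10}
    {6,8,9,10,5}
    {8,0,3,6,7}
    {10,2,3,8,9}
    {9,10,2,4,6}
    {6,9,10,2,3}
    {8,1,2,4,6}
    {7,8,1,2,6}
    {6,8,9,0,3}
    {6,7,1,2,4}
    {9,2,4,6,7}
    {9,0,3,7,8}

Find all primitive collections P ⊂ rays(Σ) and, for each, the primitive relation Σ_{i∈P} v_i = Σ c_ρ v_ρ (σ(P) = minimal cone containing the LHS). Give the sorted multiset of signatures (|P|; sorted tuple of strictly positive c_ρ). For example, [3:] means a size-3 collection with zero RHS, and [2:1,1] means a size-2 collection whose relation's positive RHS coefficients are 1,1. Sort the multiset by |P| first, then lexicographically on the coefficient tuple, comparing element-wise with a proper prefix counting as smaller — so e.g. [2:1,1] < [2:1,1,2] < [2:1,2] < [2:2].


|primitive collections| = 18. Relations:

  {7,10}:  v_{7} + v_{10} = 0 — sig = [2:]
  {3,4}:  v_{3} + v_{4} = v_{6} — sig = [2:1]
  {0,2}:  v_{0} + v_{2} = v_{3} + v_{7} — sig = [2:1,1]
  {1,9}:  v_{1} + v_{9} = v_{4} + v_{7} — sig = [2:1,1]
  {2,5}:  v_{2} + v_{5} = v_{3} + v_{10} — sig = [2:1,1]
  {0,10}:  v_{0} + v_{10} = v_{3} + v_{6} + v_{8} + v_{9} — sig = [2:1,1,1,1]
  {1,10}:  v_{1} + v_{10} = v_{2} + v_{4} + v_{6} + v_{8} — sig = [2:1,1,1,1]
  {5,7}:  v_{5} + v_{7} = v_{3} + v_{6} + v_{8} + v_{9} — sig = [2:1,1,1,1]
  {0,4}:  v_{0} + v_{4} = 2·v_{6} + v_{7} + v_{8} + v_{9} — sig = [2:1,1,1,2]
  {1,3}:  v_{1} + v_{3} = v_{2} + 2·v_{6} + v_{7} + v_{8} — sig = [2:1,1,1,2]
  {4,5}:  v_{4} + v_{5} = 2·v_{6} + v_{8} + v_{9} + v_{10} — sig = [2:1,1,1,2]
  {1,5}:  v_{1} + v_{5} = 2·v_{6} + v_{8} — sig = [2:1,2]
  {0,1}:  v_{0} + v_{1} = 2·v_{6} + 2·v_{7} + v_{8} — sig = [2:1,2,2]
  {0,5}:  v_{0} + v_{5} = 2·v_{3} + 2·v_{6} + 2·v_{8} + 2·v_{9} — sig = [2:2,2,2,2]
  {2,6,8,9}:  v_{2} + v_{6} + v_{8} + v_{9} = 0 — sig = [4:]
  {2,4,6,7,8}:  v_{2} + v_{4} + v_{6} + v_{7} + v_{8} = v_{1} — sig = [5:1]
  {3,6,7,8,9}:  v_{3} + v_{6} + v_{7} + v_{8} + v_{9} = v_{0} — sig = [5:1]
  {3,6,8,9,10}:  v_{3} + v_{6} + v_{8} + v_{9} + v_{10} = v_{5} — sig = [5:1]

Hence PRS(X_Σ) =
{ [2:],  [2:1],  [2:1,1] ×3,  [2:1,1,1,1] ×3,  [2:1,1,1,2] ×3,  [2:1,2],  [2:1,2,2],  [2:2,2,2,2],  [4:],  [5:1] ×3 }


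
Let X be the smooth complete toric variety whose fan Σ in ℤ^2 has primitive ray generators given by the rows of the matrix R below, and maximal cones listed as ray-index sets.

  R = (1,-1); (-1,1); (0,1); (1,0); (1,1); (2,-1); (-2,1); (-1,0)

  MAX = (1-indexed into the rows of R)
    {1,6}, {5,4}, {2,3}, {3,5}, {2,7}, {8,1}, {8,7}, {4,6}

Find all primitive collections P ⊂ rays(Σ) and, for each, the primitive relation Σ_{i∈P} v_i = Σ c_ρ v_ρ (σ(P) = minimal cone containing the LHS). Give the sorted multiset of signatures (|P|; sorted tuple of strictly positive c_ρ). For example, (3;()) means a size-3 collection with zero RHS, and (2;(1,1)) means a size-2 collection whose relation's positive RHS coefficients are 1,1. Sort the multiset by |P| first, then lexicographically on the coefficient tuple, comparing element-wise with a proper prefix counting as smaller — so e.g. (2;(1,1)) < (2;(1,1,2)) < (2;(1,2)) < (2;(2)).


Δ(Σ) — 8 vertices, 20 min non-faces:

  P={1,2}:  v_{1} + v_{2} = 0  →  sig = (2;())
  P={4,8}:  v_{4} + v_{8} = 0  →  sig = (2;())
  P={6,7}:  v_{6} + v_{7} = 0  →  sig = (2;())
  P={1,3}:  v_{1} + v_{3} = v_{4}  →  sig = (2;(1))
  P={1,4}:  v_{1} + v_{4} = v_{6}  →  sig = (2;(1))
  P={1,7}:  v_{1} + v_{7} = v_{8}  →  sig = (2;(1))
  P={2,4}:  v_{2} + v_{4} = v_{3}  →  sig = (2;(1))
  P={2,6}:  v_{2} + v_{6} = v_{4}  →  sig = (2;(1))
  P={2,8}:  v_{2} + v_{8} = v_{7}  →  sig = (2;(1))
  P={3,4}:  v_{3} + v_{4} = v_{5}  →  sig = (2;(1))
  P={3,8}:  v_{3} + v_{8} = v_{2}  →  sig = (2;(1))
  P={4,7}:  v_{4} + v_{7} = v_{2}  →  sig = (2;(1))
  P={5,8}:  v_{5} + v_{8} = v_{3}  →  sig = (2;(1))
  P={6,8}:  v_{6} + v_{8} = v_{1}  →  sig = (2;(1))
  P={5,7}:  v_{5} + v_{7} = v_{2} + v_{3}  →  sig = (2;(1,1))
  P={1,5}:  v_{1} + v_{5} = 2·v_{4}  →  sig = (2;(2))
  P={2,5}:  v_{2} + v_{5} = 2·v_{3}  →  sig = (2;(2))
  P={3,6}:  v_{3} + v_{6} = 2·v_{4}  →  sig = (2;(2))
  P={3,7}:  v_{3} + v_{7} = 2·v_{2}  →  sig = (2;(2))
  P={5,6}:  v_{5} + v_{6} = 3·v_{4}  →  sig = (2;(3))

Sorted signature multiset PRS(X):
    (2;())
    (2;())
    (2;())
    (2;(1))
    (2;(1))
    (2;(1))
    (2;(1))
    (2;(1))
    (2;(1))
    (2;(1))
    (2;(1))
    (2;(1))
    (2;(1))
    (2;(1))
    (2;(1,1))
    (2;(2))
    (2;(2))
    (2;(2))
    (2;(2))
    (2;(3))


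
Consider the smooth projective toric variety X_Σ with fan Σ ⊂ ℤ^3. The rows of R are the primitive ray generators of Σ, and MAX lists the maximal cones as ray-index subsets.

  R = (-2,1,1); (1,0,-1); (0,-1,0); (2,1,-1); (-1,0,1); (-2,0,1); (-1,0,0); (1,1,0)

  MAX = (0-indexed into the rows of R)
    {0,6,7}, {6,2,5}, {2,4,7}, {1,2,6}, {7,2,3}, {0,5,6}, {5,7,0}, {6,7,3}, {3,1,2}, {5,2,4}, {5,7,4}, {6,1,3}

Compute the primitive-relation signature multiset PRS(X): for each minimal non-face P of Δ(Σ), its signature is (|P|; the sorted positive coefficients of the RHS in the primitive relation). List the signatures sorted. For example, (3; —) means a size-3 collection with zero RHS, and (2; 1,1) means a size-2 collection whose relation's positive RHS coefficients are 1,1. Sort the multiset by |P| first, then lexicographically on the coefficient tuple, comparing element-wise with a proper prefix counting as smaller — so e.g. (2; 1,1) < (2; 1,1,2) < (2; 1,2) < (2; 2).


14 minimal non-faces of Δ(Σ) (on 8 rays):

  {1,4}:  v_{1} + v_{4} = 0  ⟹  sig = (2; —)
  {0,2}:  v_{0} + v_{2} = v_{5}  ⟹  sig = (2; 1)
  {1,5}:  v_{1} + v_{5} = v_{6}  ⟹  sig = (2; 1)
  {1,7}:  v_{1} + v_{7} = v_{3}  ⟹  sig = (2; 1)
  {3,4}:  v_{3} + v_{4} = v_{7}  ⟹  sig = (2; 1)
  {4,6}:  v_{4} + v_{6} = v_{5}  ⟹  sig = (2; 1)
  {3,5}:  v_{3} + v_{5} = v_{6} + v_{7}  ⟹  sig = (2; 1,1)
  {0,1}:  v_{0} + v_{1} = 2·v_{6} + v_{7}  ⟹  sig = (2; 1,2)
  {0,4}:  v_{0} + v_{4} = 2·v_{5} + v_{7}  ⟹  sig = (2; 1,2)
  {0,3}:  v_{0} + v_{3} = 2·v_{6} + 2·v_{7}  ⟹  sig = (2; 2,2)
  {2,6,7}:  v_{2} + v_{6} + v_{7} = 0  ⟹  sig = (3; —)
  {2,3,6}:  v_{2} + v_{3} + v_{6} = v_{1}  ⟹  sig = (3; 1)
  {2,5,7}:  v_{2} + v_{5} + v_{7} = v_{4}  ⟹  sig = (3; 1)
  {5,6,7}:  v_{5} + v_{6} + v_{7} = v_{0}  ⟹  sig = (3; 1)

Signatures (|P|; sorted positive RHS coefficients), sorted:
[(2; —), (2; 1), (2; 1), (2; 1), (2; 1), (2; 1), (2; 1,1), (2; 1,2), (2; 1,2), (2; 2,2), (3; —), (3; 1), (3; 1), (3; 1)]


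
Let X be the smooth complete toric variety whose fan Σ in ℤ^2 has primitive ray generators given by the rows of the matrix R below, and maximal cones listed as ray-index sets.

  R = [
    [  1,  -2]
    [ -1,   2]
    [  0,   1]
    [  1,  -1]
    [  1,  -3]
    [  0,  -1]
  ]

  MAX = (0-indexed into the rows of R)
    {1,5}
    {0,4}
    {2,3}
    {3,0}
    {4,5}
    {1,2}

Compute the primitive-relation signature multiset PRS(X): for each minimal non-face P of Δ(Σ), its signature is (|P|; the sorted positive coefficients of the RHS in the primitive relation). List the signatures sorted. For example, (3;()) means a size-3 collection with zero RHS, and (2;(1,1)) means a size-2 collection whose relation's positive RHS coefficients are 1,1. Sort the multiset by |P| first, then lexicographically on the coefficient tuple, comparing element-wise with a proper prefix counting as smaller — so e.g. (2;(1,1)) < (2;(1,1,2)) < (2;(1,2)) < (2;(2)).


Minimal non-faces — 9 found among 6 rays, 6 max cones:

  P={0,1}:  v_{0} + v_{1} = 0  ⇒ sig = (2;())
  P={2,5}:  v_{2} + v_{5} = 0  ⇒ sig = (2;())
  P={0,2}:  v_{0} + v_{2} = v_{3}  ⇒ sig = (2;(1))
  P={0,5}:  v_{0} + v_{5} = v_{4}  ⇒ sig = (2;(1))
  P={1,3}:  v_{1} + v_{3} = v_{2}  ⇒ sig = (2;(1))
  P={1,4}:  v_{1} + v_{4} = v_{5}  ⇒ sig = (2;(1))
  P={2,4}:  v_{2} + v_{4} = v_{0}  ⇒ sig = (2;(1))
  P={3,5}:  v_{3} + v_{5} = v_{0}  ⇒ sig = (2;(1))
  P={3,4}:  v_{3} + v_{4} = 2·v_{0}  ⇒ sig = (2;(2))

so the primitive-relation signature multiset is
[(2;()), (2;()), (2;(1)), (2;(1)), (2;(1)), (2;(1)), (2;(1)), (2;(1)), (2;(2))]


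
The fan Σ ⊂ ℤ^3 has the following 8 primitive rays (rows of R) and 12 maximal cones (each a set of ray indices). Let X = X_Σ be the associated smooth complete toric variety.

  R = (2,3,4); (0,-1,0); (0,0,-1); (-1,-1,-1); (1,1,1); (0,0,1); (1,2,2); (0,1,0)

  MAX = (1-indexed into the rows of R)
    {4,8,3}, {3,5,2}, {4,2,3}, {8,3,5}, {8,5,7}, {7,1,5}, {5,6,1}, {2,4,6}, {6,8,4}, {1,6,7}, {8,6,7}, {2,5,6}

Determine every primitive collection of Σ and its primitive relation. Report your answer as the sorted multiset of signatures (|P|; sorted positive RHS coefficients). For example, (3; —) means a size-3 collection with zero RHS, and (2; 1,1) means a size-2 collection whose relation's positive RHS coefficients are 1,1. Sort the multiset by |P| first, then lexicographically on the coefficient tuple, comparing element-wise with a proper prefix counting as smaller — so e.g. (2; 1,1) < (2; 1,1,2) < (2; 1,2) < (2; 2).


Δ(Σ) — 8 vertices, 12 min non-faces:

  P={2,8}:  v_{2} + v_{8} = 0 ; sig = (2; —)
  P={3,6}:  v_{3} + v_{6} = 0 ; sig = (2; —)
  P={4,5}:  v_{4} + v_{5} = 0 ; sig = (2; —)
  P={1,3}:  v_{1} + v_{3} = v_{5} + v_{7} ; sig = (2; 1,1)
  P={1,4}:  v_{1} + v_{4} = v_{6} + v_{7} ; sig = (2; 1,1)
  P={2,7}:  v_{2} + v_{7} = v_{5} + v_{6} ; sig = (2; 1,1)
  P={3,7}:  v_{3} + v_{7} = v_{5} + v_{8} ; sig = (2; 1,1)
  P={4,7}:  v_{4} + v_{7} = v_{6} + v_{8} ; sig = (2; 1,1)
  P={1,8}:  v_{1} + v_{8} = 2·v_{7} ; sig = (2; 2)
  P={1,2}:  v_{1} + v_{2} = 2·v_{5} + 2·v_{6} ; sig = (2; 2,2)
  P={5,6,7}:  v_{5} + v_{6} + v_{7} = v_{1} ; sig = (3; 1)
  P={5,6,8}:  v_{5} + v_{6} + v_{8} = v_{7} ; sig = (3; 1)

so the primitive-relation signature multiset is
    (2; —)
    (2; —)
    (2; —)
    (2; 1,1)
    (2; 1,1)
    (2; 1,1)
    (2; 1,1)
    (2; 1,1)
    (2; 2)
    (2; 2,2)
    (3; 1)
    (3; 1)


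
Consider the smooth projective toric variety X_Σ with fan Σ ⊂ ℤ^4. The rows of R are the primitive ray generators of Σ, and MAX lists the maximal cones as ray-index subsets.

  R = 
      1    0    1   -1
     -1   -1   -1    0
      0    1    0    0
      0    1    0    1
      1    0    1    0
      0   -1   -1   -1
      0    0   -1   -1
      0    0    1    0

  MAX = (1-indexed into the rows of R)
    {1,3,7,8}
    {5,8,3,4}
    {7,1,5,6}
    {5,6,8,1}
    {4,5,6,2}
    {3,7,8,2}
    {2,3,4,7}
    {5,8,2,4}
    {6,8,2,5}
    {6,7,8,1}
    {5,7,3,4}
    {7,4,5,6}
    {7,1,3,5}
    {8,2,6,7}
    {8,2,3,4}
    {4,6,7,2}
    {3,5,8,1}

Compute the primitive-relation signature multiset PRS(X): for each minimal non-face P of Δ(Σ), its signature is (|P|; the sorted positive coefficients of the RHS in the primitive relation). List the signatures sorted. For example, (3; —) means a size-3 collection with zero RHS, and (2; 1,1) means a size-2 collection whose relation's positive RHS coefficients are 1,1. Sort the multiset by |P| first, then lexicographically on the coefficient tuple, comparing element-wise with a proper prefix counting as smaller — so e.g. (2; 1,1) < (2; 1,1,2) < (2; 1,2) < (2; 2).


Primitive collections (8):

  {3,6}:  v_{3} + v_{6} = v_{7}  →  sig = (2; 1)
  {1,2}:  v_{1} + v_{2} = v_{6} + v_{8}  →  sig = (2; 1,1)
  {1,4}:  v_{1} + v_{4} = v_{3} + v_{5}  →  sig = (2; 1,1)
  {2,3,5}:  v_{2} + v_{3} + v_{5} = 0  →  sig = (3; —)
  {4,6,8}:  v_{4} + v_{6} + v_{8} = 0  →  sig = (3; —)
  {2,5,7}:  v_{2} + v_{5} + v_{7} = v_{6}  →  sig = (3; 1)
  {4,7,8}:  v_{4} + v_{7} + v_{8} = v_{3}  →  sig = (3; 1)
  {5,7,8}:  v_{5} + v_{7} + v_{8} = v_{1}  →  sig = (3; 1)

Sorted signature multiset PRS(X):
{ (2; 1),  (2; 1,1) ×2,  (3; —) ×2,  (3; 1) ×3 }


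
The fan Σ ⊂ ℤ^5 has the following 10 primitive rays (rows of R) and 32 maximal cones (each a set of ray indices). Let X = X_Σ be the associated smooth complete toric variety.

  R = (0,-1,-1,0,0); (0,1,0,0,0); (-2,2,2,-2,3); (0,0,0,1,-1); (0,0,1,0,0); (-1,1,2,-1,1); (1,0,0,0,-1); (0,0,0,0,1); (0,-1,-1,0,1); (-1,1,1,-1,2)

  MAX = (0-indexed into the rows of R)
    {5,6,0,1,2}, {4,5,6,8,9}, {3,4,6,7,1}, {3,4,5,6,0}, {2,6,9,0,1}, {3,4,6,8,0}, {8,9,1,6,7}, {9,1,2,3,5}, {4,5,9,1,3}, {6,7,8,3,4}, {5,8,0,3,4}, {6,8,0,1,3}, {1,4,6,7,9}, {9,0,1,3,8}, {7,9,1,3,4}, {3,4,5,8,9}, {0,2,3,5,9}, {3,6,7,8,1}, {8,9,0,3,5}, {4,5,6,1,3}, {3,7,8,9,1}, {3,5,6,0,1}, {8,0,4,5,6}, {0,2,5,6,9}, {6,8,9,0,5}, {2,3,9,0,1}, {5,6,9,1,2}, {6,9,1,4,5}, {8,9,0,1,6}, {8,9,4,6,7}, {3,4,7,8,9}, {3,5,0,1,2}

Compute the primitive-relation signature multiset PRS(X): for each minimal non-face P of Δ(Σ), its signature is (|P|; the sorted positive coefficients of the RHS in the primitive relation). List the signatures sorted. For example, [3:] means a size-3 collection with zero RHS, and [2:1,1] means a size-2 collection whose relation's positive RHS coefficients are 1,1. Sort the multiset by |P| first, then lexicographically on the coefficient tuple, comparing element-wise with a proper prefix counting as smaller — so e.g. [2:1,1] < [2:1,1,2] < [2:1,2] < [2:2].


Δ(Σ) — 10 vertices, 13 min non-faces:

  P={0,7}:  v_{0} + v_{7} = v_{8}  →  sig = [2:1]
  P={2,4}:  v_{2} + v_{4} = v_{5} + v_{9}  →  sig = [2:1,1]
  P={5,7}:  v_{5} + v_{7} = v_{4} + v_{9}  →  sig = [2:1,1]
  P={2,8}:  v_{2} + v_{8} = v_{0} + 2·v_{9}  →  sig = [2:1,2]
  P={2,7}:  v_{2} + v_{7} = 2·v_{9}  →  sig = [2:2]
  P={0,1,4}:  v_{0} + v_{1} + v_{4} = 0  →  sig = [3:]
  P={1,4,8}:  v_{1} + v_{4} + v_{8} = v_{7}  →  sig = [3:1]
  P={1,5,8}:  v_{1} + v_{5} + v_{8} = v_{9}  →  sig = [3:1]
  P={0,4,9}:  v_{0} + v_{4} + v_{9} = v_{5} + v_{8}  →  sig = [3:1,1]
  P={2,3,6}:  v_{2} + v_{3} + v_{6} = v_{1} + v_{5}  →  sig = [3:1,1]
  P={3,6,9}:  v_{3} + v_{6} + v_{9} = v_{1} + v_{4}  →  sig = [3:1,1]
  P={0,1,5,9}:  v_{0} + v_{1} + v_{5} + v_{9} = v_{2}  →  sig = [4:1]
  P={3,5,6,8}:  v_{3} + v_{5} + v_{6} + v_{8} = v_{4}  →  sig = [4:1]

Signatures (|P|; sorted positive RHS coefficients), sorted:
[[2:1], [2:1,1], [2:1,1], [2:1,2], [2:2], [3:], [3:1], [3:1], [3:1,1], [3:1,1], [3:1,1], [4:1], [4:1]]


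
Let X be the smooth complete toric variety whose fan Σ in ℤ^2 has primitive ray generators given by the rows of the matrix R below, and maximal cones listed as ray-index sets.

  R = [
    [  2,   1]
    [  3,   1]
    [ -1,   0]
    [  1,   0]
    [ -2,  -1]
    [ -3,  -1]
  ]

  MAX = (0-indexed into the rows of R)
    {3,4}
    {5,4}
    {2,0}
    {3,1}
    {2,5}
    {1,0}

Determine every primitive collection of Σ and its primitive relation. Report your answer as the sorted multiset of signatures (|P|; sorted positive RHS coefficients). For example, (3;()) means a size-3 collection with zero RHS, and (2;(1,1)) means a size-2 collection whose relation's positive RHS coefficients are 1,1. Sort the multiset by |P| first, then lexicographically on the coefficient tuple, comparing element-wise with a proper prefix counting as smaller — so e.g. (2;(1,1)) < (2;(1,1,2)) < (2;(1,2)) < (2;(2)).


|primitive collections| = 9. Relations:

  • {0,4}:  v_{0} + v_{4} = 0  ⇒ sig = (2;())
  • {1,5}:  v_{1} + v_{5} = 0  ⇒ sig = (2;())
  • {2,3}:  v_{2} + v_{3} = 0  ⇒ sig = (2;())
  • {0,3}:  v_{0} + v_{3} = v_{1}  ⇒ sig = (2;(1))
  • {0,5}:  v_{0} + v_{5} = v_{2}  ⇒ sig = (2;(1))
  • {1,2}:  v_{1} + v_{2} = v_{0}  ⇒ sig = (2;(1))
  • {1,4}:  v_{1} + v_{4} = v_{3}  ⇒ sig = (2;(1))
  • {2,4}:  v_{2} + v_{4} = v_{5}  ⇒ sig = (2;(1))
  • {3,5}:  v_{3} + v_{5} = v_{4}  ⇒ sig = (2;(1))

Hence PRS(X_Σ) =
{ (2;()) ×3,  (2;(1)) ×6 }


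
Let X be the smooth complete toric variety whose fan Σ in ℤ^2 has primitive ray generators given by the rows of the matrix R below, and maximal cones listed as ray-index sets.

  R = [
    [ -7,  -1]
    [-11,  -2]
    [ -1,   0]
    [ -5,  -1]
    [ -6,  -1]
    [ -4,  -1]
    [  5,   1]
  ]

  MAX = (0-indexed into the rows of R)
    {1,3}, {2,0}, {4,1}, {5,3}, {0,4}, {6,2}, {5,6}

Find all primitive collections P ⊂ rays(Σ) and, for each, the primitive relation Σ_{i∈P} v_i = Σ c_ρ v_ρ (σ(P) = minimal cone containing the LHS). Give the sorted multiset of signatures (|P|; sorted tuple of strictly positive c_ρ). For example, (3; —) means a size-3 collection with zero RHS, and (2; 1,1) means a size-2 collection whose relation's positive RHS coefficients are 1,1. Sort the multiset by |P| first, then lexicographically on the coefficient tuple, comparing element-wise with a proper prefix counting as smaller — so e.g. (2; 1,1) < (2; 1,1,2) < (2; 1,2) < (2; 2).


|primitive collections| = 14. Relations:

  • {3,6}:  v_{3} + v_{6} = 0  ⇒ sig = (2; —)
  • {0,5}:  v_{0} + v_{5} = v_{1}  ⇒ sig = (2; 1)
  • {1,6}:  v_{1} + v_{6} = v_{4}  ⇒ sig = (2; 1)
  • {2,3}:  v_{2} + v_{3} = v_{4}  ⇒ sig = (2; 1)
  • {2,4}:  v_{2} + v_{4} = v_{0}  ⇒ sig = (2; 1)
  • {2,5}:  v_{2} + v_{5} = v_{3}  ⇒ sig = (2; 1)
  • {3,4}:  v_{3} + v_{4} = v_{1}  ⇒ sig = (2; 1)
  • {4,6}:  v_{4} + v_{6} = v_{2}  ⇒ sig = (2; 1)
  • {0,3}:  v_{0} + v_{3} = 2·v_{4}  ⇒ sig = (2; 2)
  • {0,6}:  v_{0} + v_{6} = 2·v_{2}  ⇒ sig = (2; 2)
  • {1,2}:  v_{1} + v_{2} = 2·v_{4}  ⇒ sig = (2; 2)
  • {4,5}:  v_{4} + v_{5} = 2·v_{3}  ⇒ sig = (2; 2)
  • {0,1}:  v_{0} + v_{1} = 3·v_{4}  ⇒ sig = (2; 3)
  • {1,5}:  v_{1} + v_{5} = 3·v_{3}  ⇒ sig = (2; 3)

so the primitive-relation signature multiset is
    (2; —)
    (2; 1)
    (2; 1)
    (2; 1)
    (2; 1)
    (2; 1)
    (2; 1)
    (2; 1)
    (2; 2)
    (2; 2)
    (2; 2)
    (2; 2)
    (2; 3)
    (2; 3)


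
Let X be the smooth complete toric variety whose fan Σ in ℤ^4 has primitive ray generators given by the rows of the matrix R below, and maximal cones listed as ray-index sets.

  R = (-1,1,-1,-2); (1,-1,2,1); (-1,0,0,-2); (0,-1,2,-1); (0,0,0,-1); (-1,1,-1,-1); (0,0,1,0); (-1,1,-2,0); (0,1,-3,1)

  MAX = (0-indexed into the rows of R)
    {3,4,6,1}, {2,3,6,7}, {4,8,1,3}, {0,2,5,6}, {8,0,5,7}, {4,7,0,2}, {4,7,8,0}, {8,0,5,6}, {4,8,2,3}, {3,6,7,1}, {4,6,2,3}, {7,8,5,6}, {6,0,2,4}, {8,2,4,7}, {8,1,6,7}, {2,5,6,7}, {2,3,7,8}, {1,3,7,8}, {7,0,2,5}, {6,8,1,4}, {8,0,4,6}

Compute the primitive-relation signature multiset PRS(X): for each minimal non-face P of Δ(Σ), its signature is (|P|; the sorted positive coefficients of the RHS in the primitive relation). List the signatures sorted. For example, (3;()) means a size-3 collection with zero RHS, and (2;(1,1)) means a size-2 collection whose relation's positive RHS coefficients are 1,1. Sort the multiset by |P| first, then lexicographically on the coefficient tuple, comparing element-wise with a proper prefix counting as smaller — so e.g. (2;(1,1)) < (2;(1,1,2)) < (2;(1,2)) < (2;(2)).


Δ(Σ) — 9 vertices, 14 min non-faces:

  • {1,2}:  v_{1} + v_{2} = v_{3}  →  sig = (2;(1))
  • {1,5}:  v_{1} + v_{5} = v_{6}  →  sig = (2;(1))
  • {4,5}:  v_{4} + v_{5} = v_{0}  →  sig = (2;(1))
  • {0,1}:  v_{0} + v_{1} = v_{4} + v_{6}  →  sig = (2;(1,1))
  • {3,5}:  v_{3} + v_{5} = v_{2} + v_{6}  →  sig = (2;(1,1))
  • {0,3}:  v_{0} + v_{3} = v_{2} + v_{4} + v_{6}  →  sig = (2;(1,1,1))
  • {1,4,7}:  v_{1} + v_{4} + v_{7} = 0  →  sig = (3;())
  • {3,6,8}:  v_{3} + v_{6} + v_{8} = 0  →  sig = (3;())
  • {3,4,7}:  v_{3} + v_{4} + v_{7} = v_{2}  →  sig = (3;(1))
  • {4,6,7}:  v_{4} + v_{6} + v_{7} = v_{5}  →  sig = (3;(1))
  • {2,6,8}:  v_{2} + v_{6} + v_{8} = v_{4} + v_{7}  →  sig = (3;(1,1))
  • {0,6,7}:  v_{0} + v_{6} + v_{7} = 2·v_{5}  →  sig = (3;(2))
  • {2,5,8}:  v_{2} + v_{5} + v_{8} = 2·v_{4} + 2·v_{7}  →  sig = (3;(2,2))
  • {0,2,8}:  v_{0} + v_{2} + v_{8} = 3·v_{4} + 2·v_{7}  →  sig = (3;(2,3))

Signatures (|P|; sorted positive RHS coefficients), sorted:
[(2;(1)), (2;(1)), (2;(1)), (2;(1,1)), (2;(1,1)), (2;(1,1,1)), (3;()), (3;()), (3;(1)), (3;(1)), (3;(1,1)), (3;(2)), (3;(2,2)), (3;(2,3))]


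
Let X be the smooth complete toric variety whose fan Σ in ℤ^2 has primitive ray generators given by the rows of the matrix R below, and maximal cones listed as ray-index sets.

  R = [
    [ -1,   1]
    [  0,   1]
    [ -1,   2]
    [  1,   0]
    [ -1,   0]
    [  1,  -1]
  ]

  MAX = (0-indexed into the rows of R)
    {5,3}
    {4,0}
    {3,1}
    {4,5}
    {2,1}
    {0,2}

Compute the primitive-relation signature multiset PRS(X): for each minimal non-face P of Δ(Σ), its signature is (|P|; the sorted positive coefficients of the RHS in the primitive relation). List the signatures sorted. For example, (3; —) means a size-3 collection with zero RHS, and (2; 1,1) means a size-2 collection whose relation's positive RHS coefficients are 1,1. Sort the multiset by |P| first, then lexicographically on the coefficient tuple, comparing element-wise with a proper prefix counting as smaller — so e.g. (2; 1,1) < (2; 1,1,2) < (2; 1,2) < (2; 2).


The 9 primitive collections of Σ (r=6, n=2):

  • {0,5}:  v_{0} + v_{5} = 0  ⇒ sig = (2; —)
  • {3,4}:  v_{3} + v_{4} = 0  ⇒ sig = (2; —)
  • {0,1}:  v_{0} + v_{1} = v_{2}  ⇒ sig = (2; 1)
  • {0,3}:  v_{0} + v_{3} = v_{1}  ⇒ sig = (2; 1)
  • {1,4}:  v_{1} + v_{4} = v_{0}  ⇒ sig = (2; 1)
  • {1,5}:  v_{1} + v_{5} = v_{3}  ⇒ sig = (2; 1)
  • {2,5}:  v_{2} + v_{5} = v_{1}  ⇒ sig = (2; 1)
  • {2,3}:  v_{2} + v_{3} = 2·v_{1}  ⇒ sig = (2; 2)
  • {2,4}:  v_{2} + v_{4} = 2·v_{0}  ⇒ sig = (2; 2)

so the primitive-relation signature multiset is
[(2; —), (2; —), (2; 1), (2; 1), (2; 1), (2; 1), (2; 1), (2; 2), (2; 2)]
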